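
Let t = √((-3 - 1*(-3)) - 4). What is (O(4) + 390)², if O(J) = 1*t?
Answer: 152096 + 1560*I ≈ 1.521e+5 + 1560.0*I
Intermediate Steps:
t = 2*I (t = √((-3 + 3) - 4) = √(0 - 4) = √(-4) = 2*I ≈ 2.0*I)
O(J) = 2*I (O(J) = 1*(2*I) = 2*I)
(O(4) + 390)² = (2*I + 390)² = (390 + 2*I)²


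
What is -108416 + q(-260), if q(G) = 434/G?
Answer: -14094297/130 ≈ -1.0842e+5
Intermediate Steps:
-108416 + q(-260) = -108416 + 434/(-260) = -108416 + 434*(-1/260) = -108416 - 217/130 = -14094297/130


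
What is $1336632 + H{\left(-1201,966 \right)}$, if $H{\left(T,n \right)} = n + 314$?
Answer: $1337912$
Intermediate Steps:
$H{\left(T,n \right)} = 314 + n$
$1336632 + H{\left(-1201,966 \right)} = 1336632 + \left(314 + 966\right) = 1336632 + 1280 = 1337912$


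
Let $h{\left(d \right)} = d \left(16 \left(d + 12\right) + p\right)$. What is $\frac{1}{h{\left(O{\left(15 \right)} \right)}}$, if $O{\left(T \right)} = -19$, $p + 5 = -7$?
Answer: $\frac{1}{2356} \approx 0.00042445$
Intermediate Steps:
$p = -12$ ($p = -5 - 7 = -12$)
$h{\left(d \right)} = d \left(180 + 16 d\right)$ ($h{\left(d \right)} = d \left(16 \left(d + 12\right) - 12\right) = d \left(16 \left(12 + d\right) - 12\right) = d \left(\left(192 + 16 d\right) - 12\right) = d \left(180 + 16 d\right)$)
$\frac{1}{h{\left(O{\left(15 \right)} \right)}} = \frac{1}{4 \left(-19\right) \left(45 + 4 \left(-19\right)\right)} = \frac{1}{4 \left(-19\right) \left(45 - 76\right)} = \frac{1}{4 \left(-19\right) \left(-31\right)} = \frac{1}{2356}$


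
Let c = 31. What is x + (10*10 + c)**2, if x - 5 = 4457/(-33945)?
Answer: 582695413/33945 ≈ 17166.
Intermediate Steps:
x = 165268/33945 (x = 5 + 4457/(-33945) = 5 + 4457*(-1/33945) = 5 - 4457/33945 = 165268/33945 ≈ 4.8687)
x + (10*10 + c)**2 = 165268/33945 + (10*10 + 31)**2 = 165268/33945 + (100 + 31)**2 = 165268/33945 + 131**2 = 165268/33945 + 17161 = 582695413/33945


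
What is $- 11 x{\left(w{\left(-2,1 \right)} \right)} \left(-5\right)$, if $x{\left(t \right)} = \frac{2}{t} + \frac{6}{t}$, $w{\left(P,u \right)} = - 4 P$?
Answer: $55$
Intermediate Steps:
$x{\left(t \right)} = \frac{8}{t}$
$- 11 x{\left(w{\left(-2,1 \right)} \right)} \left(-5\right) = - 11 \frac{8}{\left(-4\right) \left(-2\right)} \left(-5\right) = - 11 \cdot \frac{8}{8} \left(-5\right) = - 11 \cdot 8 \cdot \frac{1}{8} \left(-5\right) = \left(-11\right) 1 \left(-5\right) = \left(-11\right) \left(-5\right) = 55$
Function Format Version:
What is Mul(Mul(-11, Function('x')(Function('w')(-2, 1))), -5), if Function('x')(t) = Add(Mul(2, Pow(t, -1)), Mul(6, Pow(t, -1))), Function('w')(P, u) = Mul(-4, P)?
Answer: 55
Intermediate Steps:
Function('x')(t) = Mul(8, Pow(t, -1))
Mul(Mul(-11, Function('x')(Function('w')(-2, 1))), -5) = Mul(Mul(-11, Mul(8, Pow(Mul(-4, -2), -1))), -5) = Mul(Mul(-11, Mul(8, Pow(8, -1))), -5) = Mul(Mul(-11, Mul(8, Rational(1, 8))), -5) = Mul(Mul(-11, 1), -5) = Mul(-11, -5) = 55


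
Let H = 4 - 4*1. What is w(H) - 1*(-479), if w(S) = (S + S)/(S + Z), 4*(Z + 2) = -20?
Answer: 479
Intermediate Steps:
Z = -7 (Z = -2 + (1/4)*(-20) = -2 - 5 = -7)
H = 0 (H = 4 - 4 = 0)
w(S) = 2*S/(-7 + S) (w(S) = (S + S)/(S - 7) = (2*S)/(-7 + S) = 2*S/(-7 + S))
w(H) - 1*(-479) = 2*0/(-7 + 0) - 1*(-479) = 2*0/(-7) + 479 = 2*0*(-1/7) + 479 = 0 + 479 = 479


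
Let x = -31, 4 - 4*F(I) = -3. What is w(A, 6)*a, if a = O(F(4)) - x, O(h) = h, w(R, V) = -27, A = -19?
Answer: -3537/4 ≈ -884.25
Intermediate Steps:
F(I) = 7/4 (F(I) = 1 - 1/4*(-3) = 1 + 3/4 = 7/4)
a = 131/4 (a = 7/4 - 1*(-31) = 7/4 + 31 = 131/4 ≈ 32.750)
w(A, 6)*a = -27*131/4 = -3537/4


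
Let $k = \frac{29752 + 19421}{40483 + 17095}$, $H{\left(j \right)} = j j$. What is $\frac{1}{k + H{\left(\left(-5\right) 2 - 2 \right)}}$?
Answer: $\frac{57578}{8340405} \approx 0.0069035$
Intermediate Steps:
$H{\left(j \right)} = j^{2}$
$k = \frac{49173}{57578} \approx 0.85402$
$\frac{1}{k + H{\left(\left(-5\right) 2 - 2 \right)}} = \frac{1}{\frac{49173}{57578} + \left(\left(-5\right) 2 - 2\right)^{2}} = \frac{1}{\frac{49173}{57578} + \left(-10 - 2\right)^{2}} = \frac{1}{\frac{49173}{57578} + \left(-12\right)^{2}} = \frac{1}{\frac{49173}{57578} + 144} = \frac{1}{\frac{8340405}{57578}} = \frac{57578}{8340405}$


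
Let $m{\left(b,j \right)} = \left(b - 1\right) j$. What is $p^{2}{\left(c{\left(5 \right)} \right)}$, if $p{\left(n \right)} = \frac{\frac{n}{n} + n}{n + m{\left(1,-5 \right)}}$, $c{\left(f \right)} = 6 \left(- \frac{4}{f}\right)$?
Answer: $\frac{361}{576} \approx 0.62674$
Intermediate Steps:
$m{\left(b,j \right)} = j \left(-1 + b\right)$ ($m{\left(b,j \right)} = \left(-1 + b\right) j = j \left(-1 + b\right)$)
$c{\left(f \right)} = - \frac{24}{f}$
$p{\left(n \right)} = \frac{1 + n}{n}$ ($p{\left(n \right)} = \frac{\frac{n}{n} + n}{n - 5 \left(-1 + 1\right)} = \frac{1 + n}{n - 0} = \frac{1 + n}{n + 0} = \frac{1 + n}{n}$)
$p^{2}{\left(c{\left(5 \right)} \right)} = \left(\frac{1 - \frac{24}{5}}{\left(-24\right) \frac{1}{5}}\right)^{2} = \left(\frac{1 - \frac{24}{5}}{- \frac{24}{5}}\right)^{2} = \left(\left(- \frac{5}{24}\right) \left(- \frac{19}{5}\right)\right)^{2} = \left(\frac{19}{24}\right)^{2} = \frac{361}{576}$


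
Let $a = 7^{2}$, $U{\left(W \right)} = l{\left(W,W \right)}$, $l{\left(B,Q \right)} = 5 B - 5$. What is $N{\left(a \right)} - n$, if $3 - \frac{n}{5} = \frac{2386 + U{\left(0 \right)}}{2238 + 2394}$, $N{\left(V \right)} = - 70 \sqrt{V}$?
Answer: $- \frac{2327255}{4632} \approx -502.43$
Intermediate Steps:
$l{\left(B,Q \right)} = -5 + 5 B$
$U{\left(W \right)} = -5 + 5 W$
$a = 49$
$n = \frac{57575}{4632}$ ($n = 15 - 5 \frac{2386 + \left(-5 + 5 \cdot 0\right)}{2238 + 2394} = 15 - 5 \frac{2386 + \left(-5 + 0\right)}{4632} = 15 - 5 \left(2386 - 5\right) \frac{1}{4632} = 15 - 5 \cdot 2381 \cdot \frac{1}{4632} = 15 - \frac{11905}{4632} = \frac{57575}{4632} \approx 12.43$)
$N{\left(a \right)} - n = - 70 \sqrt{49} - \frac{57575}{4632} = \left(-70\right) 7 - \frac{57575}{4632} = -490 - \frac{57575}{4632} = - \frac{2327255}{4632}$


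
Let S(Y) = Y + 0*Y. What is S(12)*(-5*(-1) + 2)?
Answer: 84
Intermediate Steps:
S(Y) = Y (S(Y) = Y + 0 = Y)
S(12)*(-5*(-1) + 2) = 12*(-5*(-1) + 2) = 12*(5 + 2) = 12*7 = 84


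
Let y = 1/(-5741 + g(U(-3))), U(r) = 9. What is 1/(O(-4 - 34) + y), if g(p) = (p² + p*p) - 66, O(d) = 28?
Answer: 5645/158059 ≈ 0.035715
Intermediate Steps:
g(p) = -66 + 2*p² (g(p) = (p² + p²) - 66 = 2*p² - 66 = -66 + 2*p²)
y = -1/5645 (y = 1/(-5741 + (-66 + 2*9²)) = 1/(-5741 + (-66 + 2*81)) = 1/(-5741 + (-66 + 162)) = 1/(-5741 + 96) = 1/(-5645) = -1/5645 ≈ -0.00017715)
1/(O(-4 - 34) + y) = 1/(28 - 1/5645) = 1/(158059/5645) = 5645/158059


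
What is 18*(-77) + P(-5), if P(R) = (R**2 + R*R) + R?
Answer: -1341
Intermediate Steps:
P(R) = R + 2*R**2 (P(R) = (R**2 + R**2) + R = 2*R**2 + R = R + 2*R**2)
18*(-77) + P(-5) = 18*(-77) - 5*(1 + 2*(-5)) = -1386 - 5*(1 - 10) = -1386 - 5*(-9) = -1386 + 45 = -1341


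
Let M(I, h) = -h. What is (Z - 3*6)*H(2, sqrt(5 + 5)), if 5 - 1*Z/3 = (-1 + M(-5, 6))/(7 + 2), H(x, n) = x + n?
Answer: -4/3 - 2*sqrt(10)/3 ≈ -3.4415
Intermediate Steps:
H(x, n) = n + x
Z = 52/3 (Z = 15 - 3*(-1 - 1*6)/(7 + 2) = 15 - 3*(-1 - 6)/9 = 15 - (-21)/9 = 15 - 3*(-7/9) = 15 + 7/3 = 52/3 ≈ 17.333)
(Z - 3*6)*H(2, sqrt(5 + 5)) = (52/3 - 3*6)*(sqrt(5 + 5) + 2) = (52/3 - 18)*(sqrt(10) + 2) = -2*(2 + sqrt(10))/3 = -4/3 - 2*sqrt(10)/3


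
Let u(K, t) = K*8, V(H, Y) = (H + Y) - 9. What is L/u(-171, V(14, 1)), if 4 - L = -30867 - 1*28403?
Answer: -3293/76 ≈ -43.329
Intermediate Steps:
V(H, Y) = -9 + H + Y
u(K, t) = 8*K
L = 59274 (L = 4 - (-30867 - 1*28403) = 4 - (-30867 - 28403) = 4 - 1*(-59270) = 4 + 59270 = 59274)
L/u(-171, V(14, 1)) = 59274/((8*(-171))) = 59274/(-1368) = 59274*(-1/1368) = -3293/76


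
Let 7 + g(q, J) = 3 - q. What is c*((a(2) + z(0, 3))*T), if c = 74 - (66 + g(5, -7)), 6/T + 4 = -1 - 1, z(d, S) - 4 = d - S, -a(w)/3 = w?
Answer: 85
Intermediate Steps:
g(q, J) = -4 - q (g(q, J) = -7 + (3 - q) = -4 - q)
a(w) = -3*w
z(d, S) = 4 + d - S (z(d, S) = 4 + (d - S) = 4 + d - S)
T = -1 (T = 6/(-4 + (-1 - 1)) = 6/(-4 - 2) = 6/(-6) = 6*(-⅙) = -1)
c = 17 (c = 74 - (66 + (-4 - 1*5)) = 74 - (66 + (-4 - 5)) = 74 - (66 - 9) = 74 - 1*57 = 74 - 57 = 17)
c*((a(2) + z(0, 3))*T) = 17*((-3*2 + (4 + 0 - 1*3))*(-1)) = 17*((-6 + (4 + 0 - 3))*(-1)) = 17*((-6 + 1)*(-1)) = 17*(-5*(-1)) = 17*5 = 85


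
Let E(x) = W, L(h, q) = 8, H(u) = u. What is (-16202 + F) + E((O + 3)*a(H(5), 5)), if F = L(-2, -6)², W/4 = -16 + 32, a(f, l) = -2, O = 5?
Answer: -16074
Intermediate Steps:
W = 64 (W = 4*(-16 + 32) = 4*16 = 64)
F = 64 (F = 8² = 64)
E(x) = 64
(-16202 + F) + E((O + 3)*a(H(5), 5)) = (-16202 + 64) + 64 = -16138 + 64 = -16074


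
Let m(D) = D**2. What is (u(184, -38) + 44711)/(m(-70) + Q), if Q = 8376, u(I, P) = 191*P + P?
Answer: 37415/13276 ≈ 2.8182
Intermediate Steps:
u(I, P) = 192*P
(u(184, -38) + 44711)/(m(-70) + Q) = (192*(-38) + 44711)/((-70)**2 + 8376) = (-7296 + 44711)/(4900 + 8376) = 37415/13276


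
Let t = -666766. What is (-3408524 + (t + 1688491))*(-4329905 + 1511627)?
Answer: 6726663112122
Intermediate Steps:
(-3408524 + (t + 1688491))*(-4329905 + 1511627) = (-3408524 + (-666766 + 1688491))*(-4329905 + 1511627) = (-3408524 + 1021725)*(-2818278) = -2386799*(-2818278) = 6726663112122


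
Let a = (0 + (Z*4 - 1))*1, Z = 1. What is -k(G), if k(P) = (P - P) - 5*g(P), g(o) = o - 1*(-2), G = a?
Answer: 25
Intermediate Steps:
a = 3 (a = (0 + (1*4 - 1))*1 = (0 + (4 - 1))*1 = (0 + 3)*1 = 3*1 = 3)
G = 3
g(o) = 2 + o (g(o) = o + 2 = 2 + o)
k(P) = -10 - 5*P (k(P) = (P - P) - 5*(2 + P) = 0 + (-10 - 5*P) = -10 - 5*P)
-k(G) = -(-10 - 5*3) = -(-10 - 15) = -1*(-25) = 25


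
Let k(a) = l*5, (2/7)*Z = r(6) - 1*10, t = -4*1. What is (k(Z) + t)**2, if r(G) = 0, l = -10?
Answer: 2916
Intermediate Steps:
t = -4
Z = -35 (Z = 7*(0 - 1*10)/2 = 7*(0 - 10)/2 = (7/2)*(-10) = -35)
k(a) = -50 (k(a) = -10*5 = -50)
(k(Z) + t)**2 = (-50 - 4)**2 = (-54)**2 = 2916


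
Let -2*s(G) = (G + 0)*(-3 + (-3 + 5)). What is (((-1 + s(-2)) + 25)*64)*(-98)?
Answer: -144256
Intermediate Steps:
s(G) = G/2 (s(G) = -(G + 0)*(-3 + (-3 + 5))/2 = -G*(-3 + 2)/2 = -G*(-1)/2 = -(-1)*G/2 = G/2)
(((-1 + s(-2)) + 25)*64)*(-98) = (((-1 + (1/2)*(-2)) + 25)*64)*(-98) = (((-1 - 1) + 25)*64)*(-98) = ((-2 + 25)*64)*(-98) = (23*64)*(-98) = 1472*(-98) = -144256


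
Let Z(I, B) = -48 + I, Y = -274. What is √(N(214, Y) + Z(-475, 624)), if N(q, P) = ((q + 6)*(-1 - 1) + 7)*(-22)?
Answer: √9003 ≈ 94.884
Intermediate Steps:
N(q, P) = 110 + 44*q (N(q, P) = ((6 + q)*(-2) + 7)*(-22) = ((-12 - 2*q) + 7)*(-22) = (-5 - 2*q)*(-22) = 110 + 44*q)
√(N(214, Y) + Z(-475, 624)) = √((110 + 44*214) + (-48 - 475)) = √((110 + 9416) - 523) = √(9526 - 523) = √9003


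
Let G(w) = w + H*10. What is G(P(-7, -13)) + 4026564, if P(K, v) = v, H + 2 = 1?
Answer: 4026541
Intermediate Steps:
H = -1 (H = -2 + 1 = -1)
G(w) = -10 + w (G(w) = w - 1*10 = w - 10 = -10 + w)
G(P(-7, -13)) + 4026564 = (-10 - 13) + 4026564 = -23 + 4026564 = 4026541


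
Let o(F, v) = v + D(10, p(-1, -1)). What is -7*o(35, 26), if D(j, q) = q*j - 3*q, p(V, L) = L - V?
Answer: -182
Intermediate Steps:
D(j, q) = -3*q + j*q (D(j, q) = j*q - 3*q = -3*q + j*q)
o(F, v) = v (o(F, v) = v + (-1 - 1*(-1))*(-3 + 10) = v + (-1 + 1)*7 = v + 0*7 = v + 0 = v)
-7*o(35, 26) = -7*26 = -182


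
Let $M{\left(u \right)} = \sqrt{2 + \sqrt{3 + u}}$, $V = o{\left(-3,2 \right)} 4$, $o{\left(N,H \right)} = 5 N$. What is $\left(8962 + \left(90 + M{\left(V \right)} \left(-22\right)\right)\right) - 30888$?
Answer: $-21836 - 22 \sqrt{2 + i \sqrt{57}} \approx -21885.0 - 37.498 i$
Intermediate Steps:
$V = -60$ ($V = 5 \left(-3\right) 4 = \left(-15\right) 4 = -60$)
$\left(8962 + \left(90 + M{\left(V \right)} \left(-22\right)\right)\right) - 30888 = \left(8962 + \left(90 + \sqrt{2 + \sqrt{3 - 60}} \left(-22\right)\right)\right) - 30888 = \left(8962 + \left(90 + \sqrt{2 + \sqrt{-57}} \left(-22\right)\right)\right) - 30888 = \left(8962 + \left(90 + \sqrt{2 + i \sqrt{57}} \left(-22\right)\right)\right) - 30888 = \left(8962 + \left(90 - 22 \sqrt{2 + i \sqrt{57}}\right)\right) - 30888 = \left(9052 - 22 \sqrt{2 + i \sqrt{57}}\right) - 30888 = -21836 - 22 \sqrt{2 + i \sqrt{57}}$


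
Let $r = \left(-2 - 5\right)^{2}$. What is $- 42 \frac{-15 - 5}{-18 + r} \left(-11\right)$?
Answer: $- \frac{9240}{31} \approx -298.06$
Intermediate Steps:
$r = 49$ ($r = \left(-7\right)^{2} = 49$)
$- 42 \frac{-15 - 5}{-18 + r} \left(-11\right) = - 42 \frac{-15 - 5}{-18 + 49} \left(-11\right) = - 42 \left(- \frac{20}{31}\right) \left(-11\right) = - 42 \left(\left(-20\right) \frac{1}{31}\right) \left(-11\right) = \left(-42\right) \left(- \frac{20}{31}\right) \left(-11\right) = \frac{840}{31} \left(-11\right) = - \frac{9240}{31}$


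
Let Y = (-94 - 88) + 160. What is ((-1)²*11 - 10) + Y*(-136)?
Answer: 2993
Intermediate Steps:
Y = -22 (Y = -182 + 160 = -22)
((-1)²*11 - 10) + Y*(-136) = ((-1)²*11 - 10) - 22*(-136) = (1*11 - 10) + 2992 = (11 - 10) + 2992 = 1 + 2992 = 2993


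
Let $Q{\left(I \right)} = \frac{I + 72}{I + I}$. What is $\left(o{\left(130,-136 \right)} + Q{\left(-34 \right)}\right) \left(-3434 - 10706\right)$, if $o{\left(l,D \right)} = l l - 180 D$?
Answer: $- \frac{9946790070}{17} \approx -5.8511 \cdot 10^{8}$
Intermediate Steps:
$Q{\left(I \right)} = \frac{72 + I}{2 I}$
$o{\left(l,D \right)} = l^{2} - 180 D$
$\left(o{\left(130,-136 \right)} + Q{\left(-34 \right)}\right) \left(-3434 - 10706\right) = \left(\left(130^{2} - -24480\right) + \frac{72 - 34}{2 \left(-34\right)}\right) \left(-3434 - 10706\right) = \left(\left(16900 + 24480\right) + \frac{1}{2} \left(- \frac{1}{34}\right) 38\right) \left(-14140\right) = \left(41380 - \frac{19}{34}\right) \left(-14140\right) = \frac{1406901}{34} \left(-14140\right) = - \frac{9946790070}{17}$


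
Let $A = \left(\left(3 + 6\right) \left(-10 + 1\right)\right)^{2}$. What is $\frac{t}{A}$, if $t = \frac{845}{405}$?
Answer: $\frac{169}{531441} \approx 0.000318$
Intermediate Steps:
$t = \frac{169}{81}$ ($t = 845 \cdot \frac{1}{405} = \frac{169}{81} \approx 2.0864$)
$A = 6561$ ($A = \left(9 \left(-9\right)\right)^{2} = \left(-81\right)^{2} = 6561$)
$\frac{t}{A} = \frac{169}{81 \cdot 6561} = \frac{169}{81} \cdot \frac{1}{6561} = \frac{169}{531441}$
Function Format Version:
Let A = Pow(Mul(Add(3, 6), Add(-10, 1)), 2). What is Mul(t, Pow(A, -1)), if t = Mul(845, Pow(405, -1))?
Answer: Rational(169, 531441) ≈ 0.00031800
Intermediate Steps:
t = Rational(169, 81) (t = Mul(845, Rational(1, 405)) = Rational(169, 81) ≈ 2.0864)
A = 6561 (A = Pow(Mul(9, -9), 2) = Pow(-81, 2) = 6561)
Mul(t, Pow(A, -1)) = Mul(Rational(169, 81), Pow(6561, -1)) = Mul(Rational(169, 81), Rational(1, 6561)) = Rational(169, 531441)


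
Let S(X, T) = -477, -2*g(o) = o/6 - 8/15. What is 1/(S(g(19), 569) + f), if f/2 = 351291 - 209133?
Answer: 1/283839 ≈ 3.5231e-6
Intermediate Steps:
g(o) = 4/15 - o/12 (g(o) = -(o/6 - 8/15)/2 = -(-8/15 + o/6)/2 = 4/15 - o/12)
f = 284316 (f = 2*(351291 - 209133) = 2*142158 = 284316)
1/(S(g(19), 569) + f) = 1/(-477 + 284316) = 1/283839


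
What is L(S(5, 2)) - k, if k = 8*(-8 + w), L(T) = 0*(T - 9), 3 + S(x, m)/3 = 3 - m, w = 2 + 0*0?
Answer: 48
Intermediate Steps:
w = 2 (w = 2 + 0 = 2)
S(x, m) = -3*m (S(x, m) = -9 + 3*(3 - m) = -9 + (9 - 3*m) = -3*m)
L(T) = 0 (L(T) = 0*(-9 + T) = 0)
k = -48 (k = 8*(-8 + 2) = 8*(-6) = -48)
L(S(5, 2)) - k = 0 - 1*(-48) = 0 + 48 = 48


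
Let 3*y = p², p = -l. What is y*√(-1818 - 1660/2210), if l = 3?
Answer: 6*I*√22207406/221 ≈ 127.94*I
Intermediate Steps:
p = -3 (p = -1*3 = -3)
y = 3 (y = (⅓)*(-3)² = (⅓)*9 = 3)
y*√(-1818 - 1660/2210) = 3*√(-1818 - 1660/2210) = 3*√(-1818 - 1660*1/2210) = 3*√(-1818 - 166/221) = 3*√(-401944/221) = 3*(2*I*√22207406/221) = 6*I*√22207406/221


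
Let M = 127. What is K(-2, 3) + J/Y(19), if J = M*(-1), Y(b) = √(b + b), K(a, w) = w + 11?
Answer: 14 - 127*√38/38 ≈ -6.6021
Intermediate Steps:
K(a, w) = 11 + w
Y(b) = √2*√b (Y(b) = √(2*b) = √2*√b)
J = -127 (J = 127*(-1) = -127)
K(-2, 3) + J/Y(19) = (11 + 3) - 127*√38/38 = 14 - 127*√38/38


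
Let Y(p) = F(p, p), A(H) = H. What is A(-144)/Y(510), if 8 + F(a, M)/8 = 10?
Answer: -9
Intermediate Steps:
F(a, M) = 16 (F(a, M) = -64 + 8*10 = -64 + 80 = 16)
Y(p) = 16
A(-144)/Y(510) = -144/16 = -144*1/16 = -9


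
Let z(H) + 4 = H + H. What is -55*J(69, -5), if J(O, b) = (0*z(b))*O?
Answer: 0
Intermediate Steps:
z(H) = -4 + 2*H (z(H) = -4 + (H + H) = -4 + 2*H)
J(O, b) = 0 (J(O, b) = (0*(-4 + 2*b))*O = 0*O = 0)
-55*J(69, -5) = -55*0 = 0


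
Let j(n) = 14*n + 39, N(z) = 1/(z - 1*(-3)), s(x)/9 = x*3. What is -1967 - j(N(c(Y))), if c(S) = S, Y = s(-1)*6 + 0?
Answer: -318940/159 ≈ -2005.9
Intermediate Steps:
s(x) = 27*x (s(x) = 9*(x*3) = 9*(3*x) = 27*x)
Y = -162 (Y = (27*(-1))*6 + 0 = -27*6 + 0 = -162 + 0 = -162)
N(z) = 1/(3 + z) (N(z) = 1/(z + 3) = 1/(3 + z))
j(n) = 39 + 14*n
-1967 - j(N(c(Y))) = -1967 - (39 + 14/(3 - 162)) = -1967 - (39 + 14/(-159)) = -1967 - (39 + 14*(-1/159)) = -1967 - (39 - 14/159) = -1967 - 1*6187/159 = -1967 - 6187/159 = -318940/159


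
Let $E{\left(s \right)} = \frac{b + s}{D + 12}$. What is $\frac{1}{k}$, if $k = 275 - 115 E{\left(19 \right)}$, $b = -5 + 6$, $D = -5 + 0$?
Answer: $- \frac{7}{375} \approx -0.018667$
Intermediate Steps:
$D = -5$
$b = 1$
$E{\left(s \right)} = \frac{1}{7} + \frac{s}{7}$ ($E{\left(s \right)} = \frac{1 + s}{-5 + 12} = \frac{1 + s}{7} = \left(1 + s\right) \frac{1}{7} = \frac{1}{7} + \frac{s}{7}$)
$k = - \frac{375}{7}$ ($k = 275 - 115 \left(\frac{1}{7} + \frac{1}{7} \cdot 19\right) = 275 - 115 \left(\frac{1}{7} + \frac{19}{7}\right) = 275 - \frac{2300}{7} = - \frac{375}{7} \approx -53.571$)
$\frac{1}{k} = \frac{1}{- \frac{375}{7}} = - \frac{7}{375}$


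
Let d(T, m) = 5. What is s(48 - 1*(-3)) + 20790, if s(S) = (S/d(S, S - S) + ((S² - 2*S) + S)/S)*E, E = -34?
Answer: 93716/5 ≈ 18743.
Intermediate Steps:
s(S) = -34*S/5 - 34*(S² - S)/S (s(S) = (S/5 + ((S² - 2*S) + S)/S)*(-34) = (S*(⅕) + (S² - S)/S)*(-34) = (S/5 + (S² - S)/S)*(-34) = -34*S/5 - 34*(S² - S)/S)
s(48 - 1*(-3)) + 20790 = (34 - 204*(48 - 1*(-3))/5) + 20790 = (34 - 204*(48 + 3)/5) + 20790 = (34 - 204/5*51) + 20790 = (34 - 10404/5) + 20790 = -10234/5 + 20790 = 93716/5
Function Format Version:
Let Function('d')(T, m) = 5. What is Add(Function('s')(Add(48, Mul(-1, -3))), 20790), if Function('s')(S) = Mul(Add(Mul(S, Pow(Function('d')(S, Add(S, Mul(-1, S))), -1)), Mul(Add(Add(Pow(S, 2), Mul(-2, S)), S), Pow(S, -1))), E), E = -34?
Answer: Rational(93716, 5) ≈ 18743.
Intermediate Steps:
Function('s')(S) = Add(Mul(Rational(-34, 5), S), Mul(-34, Pow(S, -1), Add(Pow(S, 2), Mul(-1, S)))) (Function('s')(S) = Mul(Add(Mul(S, Pow(5, -1)), Mul(Add(Add(Pow(S, 2), Mul(-2, S)), S), Pow(S, -1))), -34) = Mul(Add(Mul(S, Rational(1, 5)), Mul(Add(Pow(S, 2), Mul(-1, S)), Pow(S, -1))), -34) = Mul(Add(Mul(Rational(1, 5), S), Mul(Pow(S, -1), Add(Pow(S, 2), Mul(-1, S)))), -34) = Add(Mul(Rational(-34, 5), S), Mul(-34, Pow(S, -1), Add(Pow(S, 2), Mul(-1, S)))))
Add(Function('s')(Add(48, Mul(-1, -3))), 20790) = Add(Add(34, Mul(Rational(-204, 5), Add(48, Mul(-1, -3)))), 20790) = Add(Add(34, Mul(Rational(-204, 5), Add(48, 3))), 20790) = Add(Add(34, Mul(Rational(-204, 5), 51)), 20790) = Add(Add(34, Rational(-10404, 5)), 20790) = Add(Rational(-10234, 5), 20790) = Rational(93716, 5)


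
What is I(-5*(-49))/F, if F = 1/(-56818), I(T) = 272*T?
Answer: -3786351520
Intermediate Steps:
F = -1/56818 ≈ -1.7600e-5
I(-5*(-49))/F = (272*(-5*(-49)))/(-1/56818) = (272*245)*(-56818) = 66640*(-56818) = -3786351520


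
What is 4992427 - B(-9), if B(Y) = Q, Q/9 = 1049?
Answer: 4982986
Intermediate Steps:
Q = 9441 (Q = 9*1049 = 9441)
B(Y) = 9441
4992427 - B(-9) = 4992427 - 1*9441 = 4992427 - 9441 = 4982986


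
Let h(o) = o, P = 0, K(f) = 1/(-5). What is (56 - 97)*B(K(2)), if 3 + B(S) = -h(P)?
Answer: 123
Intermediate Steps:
K(f) = -⅕
B(S) = -3 (B(S) = -3 - 1*0 = -3 + 0 = -3)
(56 - 97)*B(K(2)) = (56 - 97)*(-3) = -41*(-3) = 123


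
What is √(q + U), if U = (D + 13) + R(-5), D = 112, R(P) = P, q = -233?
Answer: I*√113 ≈ 10.63*I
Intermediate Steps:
U = 120 (U = (112 + 13) - 5 = 125 - 5 = 120)
√(q + U) = √(-233 + 120) = √(-113) = I*√113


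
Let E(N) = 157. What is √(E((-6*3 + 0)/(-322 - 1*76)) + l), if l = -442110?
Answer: I*√441953 ≈ 664.8*I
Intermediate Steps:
√(E((-6*3 + 0)/(-322 - 1*76)) + l) = √(157 - 442110) = √(-441953) = I*√441953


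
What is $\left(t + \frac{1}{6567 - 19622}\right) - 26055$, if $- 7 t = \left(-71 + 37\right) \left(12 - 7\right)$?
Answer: $- \frac{339830976}{13055} \approx -26031.0$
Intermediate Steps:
$t = \frac{170}{7}$ ($t = - \frac{\left(-71 + 37\right) \left(12 - 7\right)}{7} = - \frac{\left(-34\right) \left(12 - 7\right)}{7} = - \frac{\left(-34\right) 5}{7} = \left(- \frac{1}{7}\right) \left(-170\right) = \frac{170}{7} \approx 24.286$)
$\left(t + \frac{1}{6567 - 19622}\right) - 26055 = \left(\frac{170}{7} + \frac{1}{6567 - 19622}\right) - 26055 = \left(\frac{170}{7} + \frac{1}{-13055}\right) - 26055 = \left(\frac{170}{7} - \frac{1}{13055}\right) - 26055 = \frac{317049}{13055} - 26055 = - \frac{339830976}{13055}$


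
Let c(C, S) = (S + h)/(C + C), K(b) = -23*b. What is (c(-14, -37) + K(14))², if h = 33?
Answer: 5076009/49 ≈ 1.0359e+5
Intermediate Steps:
c(C, S) = (33 + S)/(2*C) (c(C, S) = (S + 33)/(C + C) = (33 + S)/((2*C)) = (33 + S)*(1/(2*C)) = (33 + S)/(2*C))
(c(-14, -37) + K(14))² = ((½)*(33 - 37)/(-14) - 23*14)² = ((½)*(-1/14)*(-4) - 322)² = (⅐ - 322)² = (-2253/7)² = 5076009/49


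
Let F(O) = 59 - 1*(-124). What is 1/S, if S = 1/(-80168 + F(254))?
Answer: -79985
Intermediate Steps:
F(O) = 183 (F(O) = 59 + 124 = 183)
S = -1/79985 (S = 1/(-80168 + 183) = 1/(-79985) = -1/79985 ≈ -1.2502e-5)
1/S = 1/(-1/79985) = -79985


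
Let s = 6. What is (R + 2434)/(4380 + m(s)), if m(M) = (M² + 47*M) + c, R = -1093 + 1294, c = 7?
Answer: 527/941 ≈ 0.56004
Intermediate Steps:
R = 201
m(M) = 7 + M² + 47*M (m(M) = (M² + 47*M) + 7 = 7 + M² + 47*M)
(R + 2434)/(4380 + m(s)) = (201 + 2434)/(4380 + (7 + 6² + 47*6)) = 2635/(4380 + (7 + 36 + 282)) = 2635/(4380 + 325) = 2635/4705 = 2635*(1/4705) = 527/941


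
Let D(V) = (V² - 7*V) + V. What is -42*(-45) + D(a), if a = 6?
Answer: 1890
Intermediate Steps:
D(V) = V² - 6*V
-42*(-45) + D(a) = -42*(-45) + 6*(-6 + 6) = 1890 + 6*0 = 1890 + 0 = 1890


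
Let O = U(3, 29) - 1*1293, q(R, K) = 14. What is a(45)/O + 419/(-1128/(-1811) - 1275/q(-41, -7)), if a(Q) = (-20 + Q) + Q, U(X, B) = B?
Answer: -6794205187/1449323256 ≈ -4.6878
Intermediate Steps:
a(Q) = -20 + 2*Q
O = -1264 (O = 29 - 1*1293 = 29 - 1293 = -1264)
a(45)/O + 419/(-1128/(-1811) - 1275/q(-41, -7)) = (-20 + 2*45)/(-1264) + 419/(-1128/(-1811) - 1275/14) = (-20 + 90)*(-1/1264) + 419/(-1128*(-1/1811) - 1275*1/14) = 70*(-1/1264) + 419/(1128/1811 - 1275/14) = -35/632 + 419/(-2293233/25354) = -35/632 + 419*(-25354/2293233) = -35/632 - 10623326/2293233 = -6794205187/1449323256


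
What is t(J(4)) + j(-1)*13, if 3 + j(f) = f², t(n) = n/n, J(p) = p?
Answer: -25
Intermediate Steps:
t(n) = 1
j(f) = -3 + f²
t(J(4)) + j(-1)*13 = 1 + (-3 + (-1)²)*13 = 1 + (-3 + 1)*13 = 1 - 2*13 = 1 - 26 = -25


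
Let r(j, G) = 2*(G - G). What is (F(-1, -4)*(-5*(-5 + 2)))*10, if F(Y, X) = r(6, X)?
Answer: 0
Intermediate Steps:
r(j, G) = 0 (r(j, G) = 2*0 = 0)
F(Y, X) = 0
(F(-1, -4)*(-5*(-5 + 2)))*10 = (0*(-5*(-5 + 2)))*10 = (0*(-5*(-3)))*10 = (0*15)*10 = 0*10 = 0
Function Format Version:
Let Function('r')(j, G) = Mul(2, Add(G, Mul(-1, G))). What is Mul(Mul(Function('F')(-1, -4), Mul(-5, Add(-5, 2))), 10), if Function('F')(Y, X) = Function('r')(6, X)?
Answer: 0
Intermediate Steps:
Function('r')(j, G) = 0 (Function('r')(j, G) = Mul(2, 0) = 0)
Function('F')(Y, X) = 0
Mul(Mul(Function('F')(-1, -4), Mul(-5, Add(-5, 2))), 10) = Mul(Mul(0, Mul(-5, Add(-5, 2))), 10) = Mul(Mul(0, Mul(-5, -3)), 10) = Mul(Mul(0, 15), 10) = Mul(0, 10) = 0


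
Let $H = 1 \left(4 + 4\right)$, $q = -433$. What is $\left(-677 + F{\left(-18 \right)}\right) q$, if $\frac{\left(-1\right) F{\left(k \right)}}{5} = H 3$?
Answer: $345101$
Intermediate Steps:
$H = 8$ ($H = 1 \cdot 8 = 8$)
$F{\left(k \right)} = -120$ ($F{\left(k \right)} = - 5 \cdot 8 \cdot 3 = \left(-5\right) 24 = -120$)
$\left(-677 + F{\left(-18 \right)}\right) q = \left(-677 - 120\right) \left(-433\right) = \left(-797\right) \left(-433\right) = 345101$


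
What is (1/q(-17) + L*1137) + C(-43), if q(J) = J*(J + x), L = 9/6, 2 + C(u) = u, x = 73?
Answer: 1580795/952 ≈ 1660.5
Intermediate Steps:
C(u) = -2 + u
L = 3/2 (L = 9*(⅙) = 3/2 ≈ 1.5000)
q(J) = J*(73 + J) (q(J) = J*(J + 73) = J*(73 + J))
(1/q(-17) + L*1137) + C(-43) = (1/(-17*(73 - 17)) + (3/2)*1137) + (-2 - 43) = (1/(-17*56) + 3411/2) - 45 = (1/(-952) + 3411/2) - 45 = (-1/952 + 3411/2) - 45 = 1623635/952 - 45 = 1580795/952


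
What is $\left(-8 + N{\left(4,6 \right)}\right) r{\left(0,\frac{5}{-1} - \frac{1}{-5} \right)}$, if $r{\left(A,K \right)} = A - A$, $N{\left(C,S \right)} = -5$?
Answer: $0$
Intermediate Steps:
$r{\left(A,K \right)} = 0$
$\left(-8 + N{\left(4,6 \right)}\right) r{\left(0,\frac{5}{-1} - \frac{1}{-5} \right)} = \left(-8 - 5\right) 0 = \left(-13\right) 0 = 0$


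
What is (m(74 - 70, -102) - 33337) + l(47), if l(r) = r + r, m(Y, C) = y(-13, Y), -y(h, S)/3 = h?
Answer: -33204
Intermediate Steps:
y(h, S) = -3*h
m(Y, C) = 39 (m(Y, C) = -3*(-13) = 39)
l(r) = 2*r
(m(74 - 70, -102) - 33337) + l(47) = (39 - 33337) + 2*47 = -33298 + 94 = -33204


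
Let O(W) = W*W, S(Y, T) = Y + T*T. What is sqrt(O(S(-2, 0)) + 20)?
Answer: 2*sqrt(6) ≈ 4.8990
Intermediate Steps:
S(Y, T) = Y + T**2
O(W) = W**2
sqrt(O(S(-2, 0)) + 20) = sqrt((-2 + 0**2)**2 + 20) = sqrt((-2 + 0)**2 + 20) = sqrt((-2)**2 + 20) = sqrt(4 + 20) = sqrt(24) = 2*sqrt(6)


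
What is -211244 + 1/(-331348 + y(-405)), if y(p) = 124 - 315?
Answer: -70035624517/331539 ≈ -2.1124e+5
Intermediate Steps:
y(p) = -191
-211244 + 1/(-331348 + y(-405)) = -211244 + 1/(-331348 - 191) = -211244 + 1/(-331539) = -211244 - 1/331539 = -70035624517/331539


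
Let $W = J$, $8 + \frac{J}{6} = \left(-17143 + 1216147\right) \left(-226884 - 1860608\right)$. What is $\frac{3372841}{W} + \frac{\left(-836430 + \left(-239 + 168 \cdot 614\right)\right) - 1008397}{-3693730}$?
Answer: $\frac{9596157192880429}{20348668527344880} \approx 0.47159$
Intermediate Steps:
$J = -15017467547856$ ($J = -48 + 6 \left(-17143 + 1216147\right) \left(-226884 - 1860608\right) = -48 + 6 \cdot 1199004 \left(-2087492\right) = -48 + 6 \left(-2502911257968\right) = -48 - 15017467547808 = -15017467547856$)
$W = -15017467547856$
$\frac{3372841}{W} + \frac{\left(-836430 + \left(-239 + 168 \cdot 614\right)\right) - 1008397}{-3693730} = \frac{3372841}{-15017467547856} + \frac{\left(-836430 + \left(-239 + 168 \cdot 614\right)\right) - 1008397}{-3693730} = 3372841 \left(- \frac{1}{15017467547856}\right) + \left(\left(-836430 + \left(-239 + 103152\right)\right) - 1008397\right) \left(- \frac{1}{3693730}\right) = - \frac{3372841}{15017467547856} + \left(\left(-836430 + 102913\right) - 1008397\right) \left(- \frac{1}{3693730}\right) = - \frac{3372841}{15017467547856} + \left(-733517 - 1008397\right) \left(- \frac{1}{3693730}\right) = - \frac{3372841}{15017467547856} - - \frac{639}{1355} = - \frac{3372841}{15017467547856} + \frac{639}{1355} = \frac{9596157192880429}{20348668527344880}$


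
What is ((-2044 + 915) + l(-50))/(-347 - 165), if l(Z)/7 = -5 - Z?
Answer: 407/256 ≈ 1.5898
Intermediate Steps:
l(Z) = -35 - 7*Z (l(Z) = 7*(-5 - Z) = -35 - 7*Z)
((-2044 + 915) + l(-50))/(-347 - 165) = ((-2044 + 915) + (-35 - 7*(-50)))/(-347 - 165) = (-1129 + (-35 + 350))/(-512) = (-1129 + 315)*(-1/512) = -814*(-1/512) = 407/256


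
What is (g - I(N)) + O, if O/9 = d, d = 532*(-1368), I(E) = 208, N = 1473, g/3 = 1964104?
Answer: -657880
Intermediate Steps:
g = 5892312 (g = 3*1964104 = 5892312)
d = -727776
O = -6549984 (O = 9*(-727776) = -6549984)
(g - I(N)) + O = (5892312 - 1*208) - 6549984 = (5892312 - 208) - 6549984 = 5892104 - 6549984 = -657880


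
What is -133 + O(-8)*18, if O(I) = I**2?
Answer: 1019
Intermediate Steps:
-133 + O(-8)*18 = -133 + (-8)**2*18 = -133 + 64*18 = -133 + 1152 = 1019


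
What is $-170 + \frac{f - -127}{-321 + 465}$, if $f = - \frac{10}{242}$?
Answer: $- \frac{1473359}{8712} \approx -169.12$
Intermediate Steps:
$f = - \frac{5}{121}$ ($f = \left(-10\right) \frac{1}{242} = - \frac{5}{121} \approx -0.041322$)
$-170 + \frac{f - -127}{-321 + 465} = -170 + \frac{- \frac{5}{121} - -127}{-321 + 465} = -170 + \frac{- \frac{5}{121} + 127}{144} = -170 + \frac{1}{144} \cdot \frac{15362}{121} = -170 + \frac{7681}{8712} = - \frac{1473359}{8712}$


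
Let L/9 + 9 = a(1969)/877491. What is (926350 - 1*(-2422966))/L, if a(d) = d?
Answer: -163277480342/3947725 ≈ -41360.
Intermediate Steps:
L = -7895450/97499 (L = -81 + 9*(1969/877491) = -81 + 1969/97499 = -7895450/97499 ≈ -80.980)
(926350 - 1*(-2422966))/L = (926350 - 1*(-2422966))/(-7895450/97499) = (926350 + 2422966)*(-97499/7895450) = 3349316*(-97499/7895450) = -163277480342/3947725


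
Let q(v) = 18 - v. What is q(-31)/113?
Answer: 49/113 ≈ 0.43363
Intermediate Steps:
q(-31)/113 = (18 - 1*(-31))/113 = (18 + 31)*(1/113) = 49*(1/113) = 49/113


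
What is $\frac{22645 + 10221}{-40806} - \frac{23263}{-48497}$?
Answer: $- \frac{322316212}{989484291} \approx -0.32574$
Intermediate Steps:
$\frac{22645 + 10221}{-40806} - \frac{23263}{-48497} = 32866 \left(- \frac{1}{40806}\right) - - \frac{23263}{48497} = - \frac{16433}{20403} + \frac{23263}{48497} = - \frac{322316212}{989484291}$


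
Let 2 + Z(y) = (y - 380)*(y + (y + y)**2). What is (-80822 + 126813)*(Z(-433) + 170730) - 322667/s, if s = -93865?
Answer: -2629846205751938598/93865 ≈ -2.8017e+13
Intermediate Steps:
Z(y) = -2 + (-380 + y)*(y + 4*y**2) (Z(y) = -2 + (y - 380)*(y + (y + y)**2) = -2 + (-380 + y)*(y + (2*y)**2) = -2 + (-380 + y)*(y + 4*y**2))
(-80822 + 126813)*(Z(-433) + 170730) - 322667/s = (-80822 + 126813)*((-2 - 1519*(-433)**2 - 380*(-433) + 4*(-433)**3) + 170730) - 322667/(-93865) = 45991*((-2 - 1519*187489 + 164540 + 4*(-81182737)) + 170730) - 322667*(-1)/93865 = 45991*((-2 - 284795791 + 164540 - 324730948) + 170730) - 1*(-322667/93865) = 45991*(-609362201 + 170730) + 322667/93865 = 45991*(-609191471) + 322667/93865 = -28017324942761 + 322667/93865 = -2629846205751938598/93865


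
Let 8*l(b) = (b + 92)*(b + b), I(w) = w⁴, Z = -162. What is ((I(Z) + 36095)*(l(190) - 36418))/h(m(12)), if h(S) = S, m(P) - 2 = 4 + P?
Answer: -15857865536513/18 ≈ -8.8099e+11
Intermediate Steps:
m(P) = 6 + P (m(P) = 2 + (4 + P) = 6 + P)
l(b) = b*(92 + b)/4 (l(b) = ((b + 92)*(b + b))/8 = ((92 + b)*(2*b))/8 = (2*b*(92 + b))/8 = b*(92 + b)/4)
((I(Z) + 36095)*(l(190) - 36418))/h(m(12)) = (((-162)⁴ + 36095)*((¼)*190*(92 + 190) - 36418))/(6 + 12) = ((688747536 + 36095)*((¼)*190*282 - 36418))/18 = (688783631*(13395 - 36418))*(1/18) = (688783631*(-23023))*(1/18) = -15857865536513*1/18 = -15857865536513/18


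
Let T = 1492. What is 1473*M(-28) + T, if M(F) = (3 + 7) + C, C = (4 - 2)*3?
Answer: 25060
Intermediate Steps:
C = 6 (C = 2*3 = 6)
M(F) = 16 (M(F) = (3 + 7) + 6 = 10 + 6 = 16)
1473*M(-28) + T = 1473*16 + 1492 = 23568 + 1492 = 25060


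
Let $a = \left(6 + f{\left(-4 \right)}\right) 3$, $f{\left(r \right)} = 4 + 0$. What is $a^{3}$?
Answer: $27000$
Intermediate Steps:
$f{\left(r \right)} = 4$
$a = 30$ ($a = \left(6 + 4\right) 3 = 10 \cdot 3 = 30$)
$a^{3} = 30^{3} = 27000$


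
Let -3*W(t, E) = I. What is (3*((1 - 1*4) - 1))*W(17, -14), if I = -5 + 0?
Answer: -20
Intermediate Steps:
I = -5
W(t, E) = 5/3 (W(t, E) = -1/3*(-5) = 5/3)
(3*((1 - 1*4) - 1))*W(17, -14) = (3*((1 - 1*4) - 1))*(5/3) = (3*((1 - 4) - 1))*(5/3) = (3*(-3 - 1))*(5/3) = (3*(-4))*(5/3) = -12*5/3 = -20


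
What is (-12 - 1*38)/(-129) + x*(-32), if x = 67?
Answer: -276526/129 ≈ -2143.6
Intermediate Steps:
(-12 - 1*38)/(-129) + x*(-32) = (-12 - 1*38)/(-129) + 67*(-32) = (-12 - 38)*(-1/129) - 2144 = -50*(-1/129) - 2144 = 50/129 - 2144 = -276526/129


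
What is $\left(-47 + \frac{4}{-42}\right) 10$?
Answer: $- \frac{9890}{21} \approx -470.95$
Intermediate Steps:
$\left(-47 + \frac{4}{-42}\right) 10 = \left(-47 + 4 \left(- \frac{1}{42}\right)\right) 10 = \left(-47 - \frac{2}{21}\right) 10 = \left(- \frac{989}{21}\right) 10 = - \frac{9890}{21}$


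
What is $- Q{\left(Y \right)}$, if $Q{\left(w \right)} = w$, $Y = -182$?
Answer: $182$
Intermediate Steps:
$- Q{\left(Y \right)} = \left(-1\right) \left(-182\right) = 182$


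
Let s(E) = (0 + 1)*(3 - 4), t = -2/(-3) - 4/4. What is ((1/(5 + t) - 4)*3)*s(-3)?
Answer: 159/14 ≈ 11.357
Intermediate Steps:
t = -⅓ (t = -2*(-⅓) - 4*¼ = ⅔ - 1 = -⅓ ≈ -0.33333)
s(E) = -1 (s(E) = 1*(-1) = -1)
((1/(5 + t) - 4)*3)*s(-3) = ((1/(5 - ⅓) - 4)*3)*(-1) = ((1/(14/3) - 4)*3)*(-1) = ((3/14 - 4)*3)*(-1) = -53/14*3*(-1) = -159/14*(-1) = 159/14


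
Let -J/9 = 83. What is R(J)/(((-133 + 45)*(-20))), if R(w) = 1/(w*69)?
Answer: -1/90715680 ≈ -1.1023e-8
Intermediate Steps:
J = -747 (J = -9*83 = -747)
R(w) = 1/(69*w) (R(w) = (1/69)/w = 1/(69*w))
R(J)/(((-133 + 45)*(-20))) = ((1/69)/(-747))/(((-133 + 45)*(-20))) = ((1/69)*(-1/747))/((-88*(-20))) = -1/51543/1760 = -1/51543*1/1760 = -1/90715680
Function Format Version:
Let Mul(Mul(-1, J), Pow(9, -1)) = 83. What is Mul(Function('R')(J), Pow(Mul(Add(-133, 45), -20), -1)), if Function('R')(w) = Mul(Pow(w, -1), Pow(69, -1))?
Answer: Rational(-1, 90715680) ≈ -1.1023e-8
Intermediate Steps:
J = -747 (J = Mul(-9, 83) = -747)
Function('R')(w) = Mul(Rational(1, 69), Pow(w, -1)) (Function('R')(w) = Mul(Pow(w, -1), Rational(1, 69)) = Mul(Rational(1, 69), Pow(w, -1)))
Mul(Function('R')(J), Pow(Mul(Add(-133, 45), -20), -1)) = Mul(Mul(Rational(1, 69), Pow(-747, -1)), Pow(Mul(Add(-133, 45), -20), -1)) = Mul(Mul(Rational(1, 69), Rational(-1, 747)), Pow(Mul(-88, -20), -1)) = Mul(Rational(-1, 51543), Pow(1760, -1)) = Mul(Rational(-1, 51543), Rational(1, 1760)) = Rational(-1, 90715680)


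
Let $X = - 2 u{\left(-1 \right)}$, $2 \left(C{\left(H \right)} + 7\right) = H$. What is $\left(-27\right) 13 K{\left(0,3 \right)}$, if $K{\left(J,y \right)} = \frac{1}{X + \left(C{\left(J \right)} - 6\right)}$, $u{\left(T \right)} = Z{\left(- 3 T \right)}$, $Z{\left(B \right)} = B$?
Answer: $\frac{351}{19} \approx 18.474$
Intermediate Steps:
$C{\left(H \right)} = -7 + \frac{H}{2}$
$u{\left(T \right)} = - 3 T$
$X = -6$ ($X = - 2 \left(\left(-3\right) \left(-1\right)\right) = \left(-2\right) 3 = -6$)
$K{\left(J,y \right)} = \frac{1}{-19 + \frac{J}{2}}$ ($K{\left(J,y \right)} = \frac{1}{-6 + \left(\left(-7 + \frac{J}{2}\right) - 6\right)} = \frac{1}{-6 + \left(-13 + \frac{J}{2}\right)} = \frac{1}{-19 + \frac{J}{2}}$)
$\left(-27\right) 13 K{\left(0,3 \right)} = \left(-27\right) 13 \frac{2}{-38 + 0} = - 351 \frac{2}{-38} = - 351 \cdot 2 \left(- \frac{1}{38}\right) = \left(-351\right) \left(- \frac{1}{19}\right) = \frac{351}{19}$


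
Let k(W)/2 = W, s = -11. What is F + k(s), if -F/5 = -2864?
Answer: 14298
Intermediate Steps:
F = 14320 (F = -5*(-2864) = 14320)
k(W) = 2*W
F + k(s) = 14320 + 2*(-11) = 14320 - 22 = 14298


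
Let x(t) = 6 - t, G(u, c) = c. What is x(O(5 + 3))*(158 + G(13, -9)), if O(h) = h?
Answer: -298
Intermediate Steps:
x(O(5 + 3))*(158 + G(13, -9)) = (6 - (5 + 3))*(158 - 9) = (6 - 1*8)*149 = (6 - 8)*149 = -2*149 = -298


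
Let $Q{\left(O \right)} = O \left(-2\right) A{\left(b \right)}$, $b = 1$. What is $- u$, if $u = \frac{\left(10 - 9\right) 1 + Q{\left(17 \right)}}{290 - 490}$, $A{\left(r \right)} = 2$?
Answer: $- \frac{67}{200} \approx -0.335$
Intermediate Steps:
$Q{\left(O \right)} = - 4 O$ ($Q{\left(O \right)} = O \left(-2\right) 2 = - 2 O 2 = - 4 O$)
$u = \frac{67}{200}$ ($u = \frac{\left(10 - 9\right) 1 - 68}{290 - 490} = \frac{1 \cdot 1 - 68}{-200} = \left(1 - 68\right) \left(- \frac{1}{200}\right) = \left(-67\right) \left(- \frac{1}{200}\right) = \frac{67}{200} \approx 0.335$)
$- u = \left(-1\right) \frac{67}{200} = - \frac{67}{200}$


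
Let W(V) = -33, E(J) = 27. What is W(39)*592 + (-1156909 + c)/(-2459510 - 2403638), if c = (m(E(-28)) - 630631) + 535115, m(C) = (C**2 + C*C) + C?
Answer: -23751302097/1215787 ≈ -19536.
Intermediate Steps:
m(C) = C + 2*C**2 (m(C) = (C**2 + C**2) + C = 2*C**2 + C = C + 2*C**2)
c = -94031 (c = (27*(1 + 2*27) - 630631) + 535115 = (27*(1 + 54) - 630631) + 535115 = (27*55 - 630631) + 535115 = (1485 - 630631) + 535115 = -629146 + 535115 = -94031)
W(39)*592 + (-1156909 + c)/(-2459510 - 2403638) = -33*592 + (-1156909 - 94031)/(-2459510 - 2403638) = -19536 - 1250940/(-4863148) = -19536 - 1250940*(-1/4863148) = -19536 + 312735/1215787 = -23751302097/1215787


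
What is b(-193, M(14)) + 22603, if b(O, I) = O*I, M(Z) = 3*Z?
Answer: 14497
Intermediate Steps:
b(O, I) = I*O
b(-193, M(14)) + 22603 = (3*14)*(-193) + 22603 = 42*(-193) + 22603 = -8106 + 22603 = 14497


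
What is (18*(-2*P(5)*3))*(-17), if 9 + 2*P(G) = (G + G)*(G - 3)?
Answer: 10098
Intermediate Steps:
P(G) = -9/2 + G*(-3 + G) (P(G) = -9/2 + ((G + G)*(G - 3))/2 = -9/2 + ((2*G)*(-3 + G))/2 = -9/2 + (2*G*(-3 + G))/2 = -9/2 + G*(-3 + G))
(18*(-2*P(5)*3))*(-17) = (18*(-2*(-9/2 + 5**2 - 3*5)*3))*(-17) = (18*(-2*(-9/2 + 25 - 15)*3))*(-17) = (18*(-2*11/2*3))*(-17) = (18*(-11*3))*(-17) = (18*(-33))*(-17) = -594*(-17) = 10098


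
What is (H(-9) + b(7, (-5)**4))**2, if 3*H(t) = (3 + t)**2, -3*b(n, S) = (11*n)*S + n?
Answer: 257025024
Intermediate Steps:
b(n, S) = -n/3 - 11*S*n/3 (b(n, S) = -((11*n)*S + n)/3 = -(11*S*n + n)/3 = -(n + 11*S*n)/3 = -n/3 - 11*S*n/3)
H(t) = (3 + t)**2/3
(H(-9) + b(7, (-5)**4))**2 = ((3 - 9)**2/3 - 1/3*7*(1 + 11*(-5)**4))**2 = ((1/3)*(-6)**2 - 1/3*7*(1 + 11*625))**2 = ((1/3)*36 - 1/3*7*(1 + 6875))**2 = (12 - 1/3*7*6876)**2 = (12 - 16044)**2 = (-16032)**2 = 257025024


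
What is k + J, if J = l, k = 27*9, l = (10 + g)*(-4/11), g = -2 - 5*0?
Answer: 2641/11 ≈ 240.09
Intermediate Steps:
g = -2 (g = -2 + 0 = -2)
l = -32/11 (l = (10 - 2)*(-4/11) = 8*(-4*1/11) = 8*(-4/11) = -32/11 ≈ -2.9091)
k = 243
J = -32/11 ≈ -2.9091
k + J = 243 - 32/11 = 2641/11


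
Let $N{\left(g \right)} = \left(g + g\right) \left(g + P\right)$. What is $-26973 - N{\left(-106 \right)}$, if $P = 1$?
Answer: $-49233$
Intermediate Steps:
$N{\left(g \right)} = 2 g \left(1 + g\right)$ ($N{\left(g \right)} = \left(g + g\right) \left(g + 1\right) = 2 g \left(1 + g\right)$)
$-26973 - N{\left(-106 \right)} = -26973 - 2 \left(-106\right) \left(1 - 106\right) = -26973 - 2 \left(-106\right) \left(-105\right) = -26973 - 22260 = -49233$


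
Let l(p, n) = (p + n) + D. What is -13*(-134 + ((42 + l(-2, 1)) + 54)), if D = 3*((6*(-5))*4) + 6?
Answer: 5109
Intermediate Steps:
D = -354 (D = 3*(-30*4) + 6 = 3*(-120) + 6 = -360 + 6 = -354)
l(p, n) = -354 + n + p (l(p, n) = (p + n) - 354 = (n + p) - 354 = -354 + n + p)
-13*(-134 + ((42 + l(-2, 1)) + 54)) = -13*(-134 + ((42 + (-354 + 1 - 2)) + 54)) = -13*(-134 + ((42 - 355) + 54)) = -13*(-134 + (-313 + 54)) = -13*(-134 - 259) = -13*(-393) = 5109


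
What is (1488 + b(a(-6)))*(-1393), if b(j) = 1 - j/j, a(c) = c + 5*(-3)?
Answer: -2072784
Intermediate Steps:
a(c) = -15 + c (a(c) = c - 15 = -15 + c)
b(j) = 0 (b(j) = 1 - 1*1 = 1 - 1 = 0)
(1488 + b(a(-6)))*(-1393) = (1488 + 0)*(-1393) = 1488*(-1393) = -2072784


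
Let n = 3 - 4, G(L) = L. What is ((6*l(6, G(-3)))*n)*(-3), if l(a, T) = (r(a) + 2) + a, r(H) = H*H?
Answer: 792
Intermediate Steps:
r(H) = H²
n = -1
l(a, T) = 2 + a + a² (l(a, T) = (a² + 2) + a = (2 + a²) + a = 2 + a + a²)
((6*l(6, G(-3)))*n)*(-3) = ((6*(2 + 6 + 6²))*(-1))*(-3) = ((6*(2 + 6 + 36))*(-1))*(-3) = ((6*44)*(-1))*(-3) = (264*(-1))*(-3) = -264*(-3) = 792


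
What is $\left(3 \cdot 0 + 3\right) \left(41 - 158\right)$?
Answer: $-351$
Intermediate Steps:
$\left(3 \cdot 0 + 3\right) \left(41 - 158\right) = \left(0 + 3\right) \left(-117\right) = 3 \left(-117\right) = -351$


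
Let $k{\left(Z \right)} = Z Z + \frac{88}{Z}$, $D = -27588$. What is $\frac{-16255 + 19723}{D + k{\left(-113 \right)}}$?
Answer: $- \frac{391884}{1674635} \approx -0.23401$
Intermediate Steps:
$k{\left(Z \right)} = Z^{2} + \frac{88}{Z}$
$\frac{-16255 + 19723}{D + k{\left(-113 \right)}} = \frac{-16255 + 19723}{-27588 + \frac{88 + \left(-113\right)^{3}}{-113}} = \frac{3468}{-27588 - \frac{88 - 1442897}{113}} = \frac{3468}{-27588 - - \frac{1442809}{113}} = \frac{3468}{-27588 + \frac{1442809}{113}} = \frac{3468}{- \frac{1674635}{113}} = 3468 \left(- \frac{113}{1674635}\right) = - \frac{391884}{1674635}$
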